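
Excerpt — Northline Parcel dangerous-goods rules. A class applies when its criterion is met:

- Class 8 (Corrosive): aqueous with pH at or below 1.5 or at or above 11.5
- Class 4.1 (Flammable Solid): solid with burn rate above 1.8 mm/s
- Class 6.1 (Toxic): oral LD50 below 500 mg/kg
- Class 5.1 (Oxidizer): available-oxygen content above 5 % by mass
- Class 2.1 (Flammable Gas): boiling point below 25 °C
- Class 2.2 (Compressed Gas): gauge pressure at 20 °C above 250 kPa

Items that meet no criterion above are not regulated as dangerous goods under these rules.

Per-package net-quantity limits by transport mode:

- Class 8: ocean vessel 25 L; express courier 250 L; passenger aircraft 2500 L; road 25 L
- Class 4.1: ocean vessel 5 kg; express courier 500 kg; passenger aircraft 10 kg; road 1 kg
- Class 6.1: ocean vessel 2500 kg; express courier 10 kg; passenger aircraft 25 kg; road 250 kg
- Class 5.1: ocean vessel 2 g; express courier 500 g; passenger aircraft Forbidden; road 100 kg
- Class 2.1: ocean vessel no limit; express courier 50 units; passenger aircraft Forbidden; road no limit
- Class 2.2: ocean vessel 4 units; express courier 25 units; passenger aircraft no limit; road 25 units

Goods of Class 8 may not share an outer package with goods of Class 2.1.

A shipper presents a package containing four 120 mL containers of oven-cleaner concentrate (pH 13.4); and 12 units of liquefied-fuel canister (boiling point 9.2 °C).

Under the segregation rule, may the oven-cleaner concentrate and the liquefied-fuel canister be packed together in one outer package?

No

With pH 13.4 (≥ 11.5), the oven-cleaner concentrate falls in Class 8.
Boiling point 9.2 °C meets the Class 2.1 criterion (Flammable Gas), so the liquefied-fuel canister is Class 2.1.
Class 8 and Class 2.1 may not share an outer package.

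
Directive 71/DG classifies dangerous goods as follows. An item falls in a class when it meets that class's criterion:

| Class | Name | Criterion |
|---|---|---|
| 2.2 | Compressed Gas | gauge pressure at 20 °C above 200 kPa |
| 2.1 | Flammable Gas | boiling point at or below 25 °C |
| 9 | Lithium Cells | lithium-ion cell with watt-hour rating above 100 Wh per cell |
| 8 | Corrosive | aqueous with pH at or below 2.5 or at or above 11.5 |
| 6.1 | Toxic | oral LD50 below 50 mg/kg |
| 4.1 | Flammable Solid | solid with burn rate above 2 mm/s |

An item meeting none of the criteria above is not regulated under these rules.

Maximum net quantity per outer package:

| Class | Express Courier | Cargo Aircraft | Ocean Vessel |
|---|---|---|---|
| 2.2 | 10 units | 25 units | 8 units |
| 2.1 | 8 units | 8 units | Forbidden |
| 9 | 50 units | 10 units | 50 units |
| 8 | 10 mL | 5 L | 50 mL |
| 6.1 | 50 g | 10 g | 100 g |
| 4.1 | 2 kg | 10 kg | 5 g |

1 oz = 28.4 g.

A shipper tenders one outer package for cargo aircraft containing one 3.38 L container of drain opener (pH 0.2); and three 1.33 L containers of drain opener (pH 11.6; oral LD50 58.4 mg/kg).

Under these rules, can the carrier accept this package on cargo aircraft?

No

With pH 0.2 (≤ 2.5), the drain opener falls in Class 8.
Drain opener: pH 11.6 ≥ 11.5 → Class 8 (Corrosive).
Total Class 8: 3.38 L + (three 1.33 L containers = 3.99 L) = 7.37 L.
7.37 L > 5 L (cargo aircraft limit, Class 8) — over the limit.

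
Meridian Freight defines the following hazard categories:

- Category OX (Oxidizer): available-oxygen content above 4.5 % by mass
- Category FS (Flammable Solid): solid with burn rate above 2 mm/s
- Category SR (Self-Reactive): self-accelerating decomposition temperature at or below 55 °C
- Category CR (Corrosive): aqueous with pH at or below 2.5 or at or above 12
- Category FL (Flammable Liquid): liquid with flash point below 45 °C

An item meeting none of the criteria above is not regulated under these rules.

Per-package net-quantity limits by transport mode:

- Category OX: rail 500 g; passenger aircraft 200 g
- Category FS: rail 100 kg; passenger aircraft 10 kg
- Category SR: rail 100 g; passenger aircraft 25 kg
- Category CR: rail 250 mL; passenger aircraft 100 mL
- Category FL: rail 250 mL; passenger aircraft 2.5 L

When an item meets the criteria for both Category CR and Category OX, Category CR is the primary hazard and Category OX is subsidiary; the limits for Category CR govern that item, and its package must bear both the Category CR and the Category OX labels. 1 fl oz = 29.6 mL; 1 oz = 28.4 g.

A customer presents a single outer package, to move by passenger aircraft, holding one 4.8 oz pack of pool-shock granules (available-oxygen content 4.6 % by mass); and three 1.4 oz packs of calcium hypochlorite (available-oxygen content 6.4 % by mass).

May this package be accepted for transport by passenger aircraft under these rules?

Available-oxygen content 4.6 % by mass meets the Category OX criterion (Oxidizer), so the pool-shock granules are Category OX.
Calcium hypochlorite: available-oxygen content 6.4 % by mass > 4.5 % by mass → Category OX (Oxidizer).
Category OX net quantity: (one 4.8 oz pack = 136.32 g) + (three 1.4 oz packs = 119.28 g) = 255.6 g.
255.6 g > 200 g (passenger aircraft limit, Category OX) — over the limit.

No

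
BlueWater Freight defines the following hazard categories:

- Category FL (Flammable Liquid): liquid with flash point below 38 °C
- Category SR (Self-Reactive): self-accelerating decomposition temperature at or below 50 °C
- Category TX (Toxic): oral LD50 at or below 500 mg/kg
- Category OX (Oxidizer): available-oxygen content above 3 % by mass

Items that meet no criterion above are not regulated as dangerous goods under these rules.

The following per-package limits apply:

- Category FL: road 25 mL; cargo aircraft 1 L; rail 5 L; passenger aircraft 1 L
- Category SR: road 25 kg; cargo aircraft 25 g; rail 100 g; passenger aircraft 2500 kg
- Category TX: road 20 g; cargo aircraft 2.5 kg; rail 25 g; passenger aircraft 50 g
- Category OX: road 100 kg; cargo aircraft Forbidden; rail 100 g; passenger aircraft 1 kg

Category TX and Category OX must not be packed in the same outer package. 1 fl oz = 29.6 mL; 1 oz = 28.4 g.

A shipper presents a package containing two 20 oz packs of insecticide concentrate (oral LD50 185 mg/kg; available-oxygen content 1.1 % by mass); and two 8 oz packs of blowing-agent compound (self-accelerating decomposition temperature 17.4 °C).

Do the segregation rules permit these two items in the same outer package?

Yes

The insecticide concentrate has oral LD50 185 mg/kg, which is ≤ 500 mg/kg, so it is Category TX (Toxic).
The blowing-agent compound has self-accelerating decomposition temperature 17.4 °C, which is ≤ 50 °C, so it is Category SR (Self-Reactive).
No segregation rule bars Category TX with Category SR.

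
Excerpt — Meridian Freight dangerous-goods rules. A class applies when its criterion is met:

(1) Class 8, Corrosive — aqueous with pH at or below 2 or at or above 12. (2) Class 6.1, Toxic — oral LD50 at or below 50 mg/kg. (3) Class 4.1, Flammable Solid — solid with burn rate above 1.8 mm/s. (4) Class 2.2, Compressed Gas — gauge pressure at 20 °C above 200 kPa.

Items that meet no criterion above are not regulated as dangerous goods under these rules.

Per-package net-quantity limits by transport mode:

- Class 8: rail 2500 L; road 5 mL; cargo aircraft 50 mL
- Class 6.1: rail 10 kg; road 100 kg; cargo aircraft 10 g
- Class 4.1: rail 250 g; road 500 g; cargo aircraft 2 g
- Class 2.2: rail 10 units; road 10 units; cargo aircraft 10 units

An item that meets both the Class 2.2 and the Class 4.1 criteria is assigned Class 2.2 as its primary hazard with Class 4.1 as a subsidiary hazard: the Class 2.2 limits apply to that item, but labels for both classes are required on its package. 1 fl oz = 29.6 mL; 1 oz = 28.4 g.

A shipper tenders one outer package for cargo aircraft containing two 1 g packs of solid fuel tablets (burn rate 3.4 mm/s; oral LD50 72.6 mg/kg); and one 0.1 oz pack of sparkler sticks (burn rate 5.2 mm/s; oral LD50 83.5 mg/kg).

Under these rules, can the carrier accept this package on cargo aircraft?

No

Burn rate 3.4 mm/s meets the Class 4.1 criterion (Flammable Solid), so the solid fuel tablets are Class 4.1.
With burn rate 5.2 mm/s (> 1.8 mm/s), the sparkler sticks fall in Class 4.1.
Total Class 4.1: (two 1 g packs = 2 g) + (one 0.1 oz pack = 2.84 g) = 4.84 g.
4.84 g exceeds the cargo aircraft limit of 2 g for Class 4.1.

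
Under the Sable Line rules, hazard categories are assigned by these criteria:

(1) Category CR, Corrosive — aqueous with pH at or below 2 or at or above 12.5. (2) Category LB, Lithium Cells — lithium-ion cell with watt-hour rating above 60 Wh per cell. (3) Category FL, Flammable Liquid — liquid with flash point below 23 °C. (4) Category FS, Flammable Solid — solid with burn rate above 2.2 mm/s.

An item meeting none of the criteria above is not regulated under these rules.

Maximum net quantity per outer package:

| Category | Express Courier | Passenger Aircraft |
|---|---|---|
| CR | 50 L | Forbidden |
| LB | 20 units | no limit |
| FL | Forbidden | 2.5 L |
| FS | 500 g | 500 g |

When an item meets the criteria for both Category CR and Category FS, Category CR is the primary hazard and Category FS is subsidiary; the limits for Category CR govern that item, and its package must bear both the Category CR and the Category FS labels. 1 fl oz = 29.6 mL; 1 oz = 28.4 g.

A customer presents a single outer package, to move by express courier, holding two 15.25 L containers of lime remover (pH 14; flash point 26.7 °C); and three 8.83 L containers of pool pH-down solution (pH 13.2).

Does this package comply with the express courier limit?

No

pH 14 meets the Category CR criterion (Corrosive), so the lime remover is Category CR.
pH 13.2 meets the Category CR criterion (Corrosive), so the pool pH-down solution is Category CR.
Total Category CR: (two 15.25 L containers = 30.5 L) + (three 8.83 L containers = 26.49 L) = 56.99 L.
That exceeds the Category CR express courier limit of 50 L.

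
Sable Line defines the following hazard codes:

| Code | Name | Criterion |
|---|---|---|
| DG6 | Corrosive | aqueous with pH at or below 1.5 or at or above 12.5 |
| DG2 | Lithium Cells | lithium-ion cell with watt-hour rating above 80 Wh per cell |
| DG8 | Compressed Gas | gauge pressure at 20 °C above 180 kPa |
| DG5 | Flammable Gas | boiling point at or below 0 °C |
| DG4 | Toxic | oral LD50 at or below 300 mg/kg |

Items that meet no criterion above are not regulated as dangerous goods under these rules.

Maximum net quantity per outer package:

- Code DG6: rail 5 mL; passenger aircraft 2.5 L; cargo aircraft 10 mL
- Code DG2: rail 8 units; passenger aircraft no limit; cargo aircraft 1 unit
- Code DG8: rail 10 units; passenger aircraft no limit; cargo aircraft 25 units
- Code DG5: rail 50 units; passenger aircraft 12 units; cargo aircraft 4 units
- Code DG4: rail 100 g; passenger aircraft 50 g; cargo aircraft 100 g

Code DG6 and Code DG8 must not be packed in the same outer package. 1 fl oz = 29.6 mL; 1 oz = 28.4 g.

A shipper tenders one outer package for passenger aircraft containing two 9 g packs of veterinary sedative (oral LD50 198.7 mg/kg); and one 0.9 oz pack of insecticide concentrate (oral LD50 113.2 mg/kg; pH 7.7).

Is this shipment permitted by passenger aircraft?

With oral LD50 198.7 mg/kg (≤ 300 mg/kg), the veterinary sedative falls in Code DG4.
The insecticide concentrate has oral LD50 113.2 mg/kg, which is ≤ 300 mg/kg, so it is Code DG4 (Toxic).
Code DG4 net quantity: (two 9 g packs = 18 g) + (one 0.9 oz pack = 25.56 g) = 43.56 g.
43.56 g is within the passenger aircraft limit of 50 g for Code DG4.

Yes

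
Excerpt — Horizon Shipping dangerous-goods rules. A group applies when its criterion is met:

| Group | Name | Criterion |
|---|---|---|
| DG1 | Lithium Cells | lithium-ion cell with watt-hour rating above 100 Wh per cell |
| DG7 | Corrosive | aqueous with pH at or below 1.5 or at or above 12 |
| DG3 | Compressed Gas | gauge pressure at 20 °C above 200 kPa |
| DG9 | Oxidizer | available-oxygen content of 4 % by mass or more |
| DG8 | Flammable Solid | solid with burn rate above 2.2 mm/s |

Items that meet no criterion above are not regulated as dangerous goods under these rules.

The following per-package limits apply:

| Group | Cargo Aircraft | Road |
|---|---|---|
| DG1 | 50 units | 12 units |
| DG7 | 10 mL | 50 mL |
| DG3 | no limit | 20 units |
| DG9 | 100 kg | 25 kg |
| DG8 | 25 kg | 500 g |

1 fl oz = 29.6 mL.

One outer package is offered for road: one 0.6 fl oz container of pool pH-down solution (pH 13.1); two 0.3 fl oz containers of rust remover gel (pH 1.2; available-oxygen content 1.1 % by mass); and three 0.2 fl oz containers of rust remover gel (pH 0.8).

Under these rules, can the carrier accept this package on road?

With pH 13.1 (≥ 12), the pool pH-down solution falls in Group DG7.
The rust remover gel has pH 1.2, which is ≤ 1.5, so it is Group DG7 (Corrosive).
Rust remover gel: pH 0.8 ≤ 1.5 → Group DG7 (Corrosive).
Total Group DG7: (one 0.6 fl oz container = 17.76 mL) + (two 0.3 fl oz containers = 17.76 mL) + (three 0.2 fl oz containers = 17.76 mL) = 53.28 mL.
53.28 mL exceeds the road limit of 50 mL for Group DG7.

No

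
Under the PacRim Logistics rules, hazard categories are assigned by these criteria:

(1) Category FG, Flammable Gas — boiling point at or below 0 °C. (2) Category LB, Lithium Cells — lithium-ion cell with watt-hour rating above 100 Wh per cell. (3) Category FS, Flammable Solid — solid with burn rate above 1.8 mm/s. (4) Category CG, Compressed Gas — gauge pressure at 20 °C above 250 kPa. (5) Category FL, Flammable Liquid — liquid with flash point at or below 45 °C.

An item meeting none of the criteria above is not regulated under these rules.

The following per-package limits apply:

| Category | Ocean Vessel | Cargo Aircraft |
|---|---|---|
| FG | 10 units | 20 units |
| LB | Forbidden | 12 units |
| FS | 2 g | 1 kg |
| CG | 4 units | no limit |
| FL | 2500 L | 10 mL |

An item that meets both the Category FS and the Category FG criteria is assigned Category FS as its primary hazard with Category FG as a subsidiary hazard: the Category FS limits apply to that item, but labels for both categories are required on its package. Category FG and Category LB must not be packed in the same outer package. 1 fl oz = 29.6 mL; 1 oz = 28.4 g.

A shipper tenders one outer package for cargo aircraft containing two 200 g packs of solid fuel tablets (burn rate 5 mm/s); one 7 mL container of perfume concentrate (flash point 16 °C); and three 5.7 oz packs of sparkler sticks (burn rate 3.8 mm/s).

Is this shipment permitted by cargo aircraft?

Yes

With burn rate 5 mm/s (> 1.8 mm/s), the solid fuel tablets fall in Category FS.
Flash point 16 °C meets the Category FL criterion (Flammable Liquid), so the perfume concentrate is Category FL.
With burn rate 3.8 mm/s (> 1.8 mm/s), the sparkler sticks fall in Category FS.
Category FS net quantity: (two 200 g packs = 400 g) + (three 5.7 oz packs = 485.64 g) = 885.64 g.
885.64 g is within the cargo aircraft limit of 1 kg for Category FS.
Category FL quantity: 7 mL.
7 mL is within the cargo aircraft limit of 10 mL for Category FL.
The segregation rule (Category FG with Category LB) does not apply to Category FS with Category FL.
Every hazard category is within its cargo aircraft limit and no segregation rule is violated.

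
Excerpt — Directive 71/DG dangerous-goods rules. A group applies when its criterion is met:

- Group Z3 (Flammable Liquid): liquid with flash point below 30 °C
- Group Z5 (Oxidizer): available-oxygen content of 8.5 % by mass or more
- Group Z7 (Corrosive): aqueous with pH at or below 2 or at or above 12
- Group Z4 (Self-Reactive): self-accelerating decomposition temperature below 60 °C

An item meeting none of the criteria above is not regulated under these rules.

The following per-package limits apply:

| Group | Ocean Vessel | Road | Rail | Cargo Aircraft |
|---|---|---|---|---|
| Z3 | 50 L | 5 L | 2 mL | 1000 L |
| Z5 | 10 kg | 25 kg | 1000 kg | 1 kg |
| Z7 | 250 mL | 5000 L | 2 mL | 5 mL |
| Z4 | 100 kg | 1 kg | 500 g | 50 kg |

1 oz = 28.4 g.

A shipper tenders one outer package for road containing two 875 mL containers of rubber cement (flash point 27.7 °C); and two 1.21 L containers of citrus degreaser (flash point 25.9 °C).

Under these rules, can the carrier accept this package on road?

Yes

The rubber cement has flash point 27.7 °C, which is < 30 °C, so it is Group Z3 (Flammable Liquid).
With flash point 25.9 °C (< 30 °C), the citrus degreaser falls in Group Z3.
Total Group Z3: (two 875 mL containers = 1.75 L) + (two 1.21 L containers = 2.42 L) = 4.17 L.
That is within the Group Z3 road limit of 5 L.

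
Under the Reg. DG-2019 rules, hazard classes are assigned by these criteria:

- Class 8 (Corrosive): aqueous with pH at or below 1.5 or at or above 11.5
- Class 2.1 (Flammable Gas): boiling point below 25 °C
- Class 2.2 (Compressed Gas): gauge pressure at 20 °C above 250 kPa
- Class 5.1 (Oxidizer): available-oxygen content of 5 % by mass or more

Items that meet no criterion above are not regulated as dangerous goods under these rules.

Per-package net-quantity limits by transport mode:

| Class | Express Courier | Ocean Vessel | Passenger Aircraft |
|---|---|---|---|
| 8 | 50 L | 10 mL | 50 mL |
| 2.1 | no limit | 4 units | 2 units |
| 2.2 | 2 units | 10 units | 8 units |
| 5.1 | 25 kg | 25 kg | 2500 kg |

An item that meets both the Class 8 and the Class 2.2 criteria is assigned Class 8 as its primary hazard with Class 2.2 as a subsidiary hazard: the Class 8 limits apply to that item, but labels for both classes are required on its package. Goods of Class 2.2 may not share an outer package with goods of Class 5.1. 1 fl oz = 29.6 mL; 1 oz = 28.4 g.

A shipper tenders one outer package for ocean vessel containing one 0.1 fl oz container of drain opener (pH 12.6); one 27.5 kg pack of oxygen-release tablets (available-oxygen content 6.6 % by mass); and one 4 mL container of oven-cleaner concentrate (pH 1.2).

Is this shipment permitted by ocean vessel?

No

With pH 12.6 (≥ 11.5), the drain opener falls in Class 8.
Oxygen-release tablets: available-oxygen content 6.6 % by mass ≥ 5 % by mass → Class 5.1 (Oxidizer).
With pH 1.2 (≤ 1.5), the oven-cleaner concentrate falls in Class 8.
Class 5.1 quantity: 27.5 kg.
27.5 kg > 25 kg (ocean vessel limit, Class 5.1) — over the limit.
Total Class 8: (one 0.1 fl oz container = 2.96 mL) + 4 mL = 6.96 mL.
6.96 mL ≤ 10 mL (ocean vessel limit, Class 8) — within limit.
The segregation rule (Class 2.2 with Class 5.1) does not apply to Class 5.1 with Class 8.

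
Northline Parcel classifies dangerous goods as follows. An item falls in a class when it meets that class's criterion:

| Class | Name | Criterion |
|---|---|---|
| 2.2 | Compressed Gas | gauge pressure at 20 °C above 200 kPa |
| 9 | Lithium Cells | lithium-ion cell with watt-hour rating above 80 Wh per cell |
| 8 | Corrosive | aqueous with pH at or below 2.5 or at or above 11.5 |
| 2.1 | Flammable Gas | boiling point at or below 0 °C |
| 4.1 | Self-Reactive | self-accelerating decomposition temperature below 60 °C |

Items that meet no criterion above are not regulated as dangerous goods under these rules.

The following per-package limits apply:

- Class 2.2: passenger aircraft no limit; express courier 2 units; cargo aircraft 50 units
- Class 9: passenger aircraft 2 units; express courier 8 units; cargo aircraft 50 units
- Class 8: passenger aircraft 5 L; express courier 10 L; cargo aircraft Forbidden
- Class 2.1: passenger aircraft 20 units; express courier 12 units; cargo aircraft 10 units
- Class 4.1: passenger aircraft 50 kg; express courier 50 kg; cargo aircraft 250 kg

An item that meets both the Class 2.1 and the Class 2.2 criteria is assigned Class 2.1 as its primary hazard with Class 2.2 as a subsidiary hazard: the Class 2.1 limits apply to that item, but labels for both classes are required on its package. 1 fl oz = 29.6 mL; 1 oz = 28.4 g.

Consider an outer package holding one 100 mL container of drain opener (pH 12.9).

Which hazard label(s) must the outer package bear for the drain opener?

Class 8

Drain opener: pH 12.9 ≥ 11.5 → Class 8 (Corrosive).
Only the Class 8 label is required.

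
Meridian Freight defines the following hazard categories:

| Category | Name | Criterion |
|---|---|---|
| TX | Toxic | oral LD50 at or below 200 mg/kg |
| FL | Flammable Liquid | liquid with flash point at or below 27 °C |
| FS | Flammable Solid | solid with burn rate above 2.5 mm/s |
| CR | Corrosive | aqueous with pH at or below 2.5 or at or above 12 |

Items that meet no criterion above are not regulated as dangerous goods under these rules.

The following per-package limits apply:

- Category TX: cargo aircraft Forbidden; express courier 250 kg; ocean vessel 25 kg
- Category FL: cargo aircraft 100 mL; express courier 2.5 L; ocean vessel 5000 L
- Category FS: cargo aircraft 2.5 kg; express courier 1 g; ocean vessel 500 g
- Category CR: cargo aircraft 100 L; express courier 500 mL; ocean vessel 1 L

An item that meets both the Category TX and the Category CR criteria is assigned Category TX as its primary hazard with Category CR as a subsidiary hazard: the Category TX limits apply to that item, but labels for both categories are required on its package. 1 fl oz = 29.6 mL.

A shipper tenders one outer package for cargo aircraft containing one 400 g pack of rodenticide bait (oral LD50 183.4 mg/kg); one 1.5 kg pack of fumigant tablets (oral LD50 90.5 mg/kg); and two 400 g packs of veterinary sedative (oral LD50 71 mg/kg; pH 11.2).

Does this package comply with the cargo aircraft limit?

No

Rodenticide bait: oral LD50 183.4 mg/kg ≤ 200 mg/kg → Category TX (Toxic).
The fumigant tablets have oral LD50 90.5 mg/kg, which is ≤ 200 mg/kg, so they are Category TX (Toxic).
Veterinary sedative: oral LD50 71 mg/kg ≤ 200 mg/kg → Category TX (Toxic).
Total Category TX: 400 g + 1.5 kg + (two 400 g packs = 800 g) = 2.7 kg.
Category TX is Forbidden by cargo aircraft.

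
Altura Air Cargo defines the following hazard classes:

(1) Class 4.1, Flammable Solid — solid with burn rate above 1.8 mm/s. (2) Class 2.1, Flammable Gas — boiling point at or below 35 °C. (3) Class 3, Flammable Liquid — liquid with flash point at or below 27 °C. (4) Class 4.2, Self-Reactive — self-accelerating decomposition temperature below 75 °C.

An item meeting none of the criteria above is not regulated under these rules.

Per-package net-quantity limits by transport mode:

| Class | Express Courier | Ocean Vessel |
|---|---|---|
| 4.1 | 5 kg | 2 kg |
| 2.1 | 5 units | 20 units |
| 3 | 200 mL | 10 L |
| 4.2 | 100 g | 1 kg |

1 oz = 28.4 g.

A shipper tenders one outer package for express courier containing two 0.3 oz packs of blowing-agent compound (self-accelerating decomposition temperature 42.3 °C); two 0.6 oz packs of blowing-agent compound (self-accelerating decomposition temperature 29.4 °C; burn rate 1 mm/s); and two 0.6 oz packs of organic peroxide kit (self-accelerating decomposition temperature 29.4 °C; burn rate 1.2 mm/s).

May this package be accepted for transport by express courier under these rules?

Yes

Self-accelerating decomposition temperature 42.3 °C meets the Class 4.2 criterion (Self-Reactive), so the blowing-agent compound is Class 4.2.
With self-accelerating decomposition temperature 29.4 °C (< 75 °C), the blowing-agent compound falls in Class 4.2.
Self-accelerating decomposition temperature 29.4 °C meets the Class 4.2 criterion (Self-Reactive), so the organic peroxide kit is Class 4.2.
Total Class 4.2: (two 0.3 oz packs = 17.04 g) + (two 0.6 oz packs = 34.08 g) + (two 0.6 oz packs = 34.08 g) = 85.2 g.
85.2 g ≤ 100 g (express courier limit, Class 4.2) — within limit.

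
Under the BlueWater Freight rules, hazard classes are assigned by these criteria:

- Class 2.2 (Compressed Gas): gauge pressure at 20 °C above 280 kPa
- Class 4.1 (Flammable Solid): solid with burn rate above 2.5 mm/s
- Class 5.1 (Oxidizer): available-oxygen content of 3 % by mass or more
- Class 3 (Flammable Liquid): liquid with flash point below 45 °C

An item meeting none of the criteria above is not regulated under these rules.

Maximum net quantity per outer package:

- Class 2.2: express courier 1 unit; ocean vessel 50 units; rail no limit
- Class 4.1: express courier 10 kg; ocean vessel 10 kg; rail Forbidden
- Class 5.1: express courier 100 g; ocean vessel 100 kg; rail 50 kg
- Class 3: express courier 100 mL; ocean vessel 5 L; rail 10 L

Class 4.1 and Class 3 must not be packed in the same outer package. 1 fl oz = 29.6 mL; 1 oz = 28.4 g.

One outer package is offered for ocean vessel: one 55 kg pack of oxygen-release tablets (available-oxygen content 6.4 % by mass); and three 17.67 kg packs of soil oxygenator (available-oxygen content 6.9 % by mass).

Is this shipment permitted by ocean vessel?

Available-oxygen content 6.4 % by mass meets the Class 5.1 criterion (Oxidizer), so the oxygen-release tablets are Class 5.1.
Available-oxygen content 6.9 % by mass meets the Class 5.1 criterion (Oxidizer), so the soil oxygenator is Class 5.1.
Total Class 5.1: 55 kg + (three 17.67 kg packs = 53.01 kg) = 108.01 kg.
108.01 kg > 100 kg (ocean vessel limit, Class 5.1) — over the limit.

No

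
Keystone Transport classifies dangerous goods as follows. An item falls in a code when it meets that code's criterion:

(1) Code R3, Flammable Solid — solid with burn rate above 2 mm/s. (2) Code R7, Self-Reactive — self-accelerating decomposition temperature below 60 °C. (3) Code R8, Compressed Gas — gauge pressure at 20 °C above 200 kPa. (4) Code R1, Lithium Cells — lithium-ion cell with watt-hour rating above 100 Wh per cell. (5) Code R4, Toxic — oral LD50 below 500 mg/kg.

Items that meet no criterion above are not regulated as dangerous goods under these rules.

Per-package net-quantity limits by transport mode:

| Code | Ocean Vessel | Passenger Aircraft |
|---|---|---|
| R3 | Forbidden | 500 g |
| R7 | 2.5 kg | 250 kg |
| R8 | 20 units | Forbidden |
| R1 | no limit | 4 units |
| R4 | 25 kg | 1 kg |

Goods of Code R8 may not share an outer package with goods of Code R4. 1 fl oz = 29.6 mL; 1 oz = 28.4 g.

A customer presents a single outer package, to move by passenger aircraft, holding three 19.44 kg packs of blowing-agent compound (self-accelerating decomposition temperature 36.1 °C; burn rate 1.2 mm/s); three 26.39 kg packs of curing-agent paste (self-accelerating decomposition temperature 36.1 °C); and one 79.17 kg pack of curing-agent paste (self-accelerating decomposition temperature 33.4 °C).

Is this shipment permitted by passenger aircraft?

The blowing-agent compound has self-accelerating decomposition temperature 36.1 °C, which is < 60 °C, so it is Code R7 (Self-Reactive).
Curing-agent paste: self-accelerating decomposition temperature 36.1 °C < 60 °C → Code R7 (Self-Reactive).
The curing-agent paste has self-accelerating decomposition temperature 33.4 °C, which is < 60 °C, so it is Code R7 (Self-Reactive).
Total Code R7: (three 19.44 kg packs = 58.32 kg) + (three 26.39 kg packs = 79.17 kg) + 79.17 kg = 216.66 kg.
216.66 kg is within the passenger aircraft limit of 250 kg for Code R7.

Yes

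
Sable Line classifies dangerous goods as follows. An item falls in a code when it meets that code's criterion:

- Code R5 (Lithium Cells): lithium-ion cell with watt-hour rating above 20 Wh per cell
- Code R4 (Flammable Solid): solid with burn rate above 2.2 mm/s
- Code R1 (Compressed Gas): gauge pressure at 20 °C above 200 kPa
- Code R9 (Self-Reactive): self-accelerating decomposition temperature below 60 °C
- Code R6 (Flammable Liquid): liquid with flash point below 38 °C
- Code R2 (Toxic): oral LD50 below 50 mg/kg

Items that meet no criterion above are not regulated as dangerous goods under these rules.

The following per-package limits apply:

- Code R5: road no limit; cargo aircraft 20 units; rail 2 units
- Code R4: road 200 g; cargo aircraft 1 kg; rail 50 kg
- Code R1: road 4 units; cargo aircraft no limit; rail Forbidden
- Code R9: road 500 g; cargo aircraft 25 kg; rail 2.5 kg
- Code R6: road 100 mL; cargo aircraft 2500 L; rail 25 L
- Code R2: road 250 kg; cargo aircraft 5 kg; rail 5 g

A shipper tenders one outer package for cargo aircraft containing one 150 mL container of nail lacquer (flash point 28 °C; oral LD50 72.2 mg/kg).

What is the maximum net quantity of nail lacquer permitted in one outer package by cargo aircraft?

2500 L

Nail lacquer: flash point 28 °C < 38 °C → Code R6 (Flammable Liquid).
The cargo aircraft limit for Code R6 is 2500 L.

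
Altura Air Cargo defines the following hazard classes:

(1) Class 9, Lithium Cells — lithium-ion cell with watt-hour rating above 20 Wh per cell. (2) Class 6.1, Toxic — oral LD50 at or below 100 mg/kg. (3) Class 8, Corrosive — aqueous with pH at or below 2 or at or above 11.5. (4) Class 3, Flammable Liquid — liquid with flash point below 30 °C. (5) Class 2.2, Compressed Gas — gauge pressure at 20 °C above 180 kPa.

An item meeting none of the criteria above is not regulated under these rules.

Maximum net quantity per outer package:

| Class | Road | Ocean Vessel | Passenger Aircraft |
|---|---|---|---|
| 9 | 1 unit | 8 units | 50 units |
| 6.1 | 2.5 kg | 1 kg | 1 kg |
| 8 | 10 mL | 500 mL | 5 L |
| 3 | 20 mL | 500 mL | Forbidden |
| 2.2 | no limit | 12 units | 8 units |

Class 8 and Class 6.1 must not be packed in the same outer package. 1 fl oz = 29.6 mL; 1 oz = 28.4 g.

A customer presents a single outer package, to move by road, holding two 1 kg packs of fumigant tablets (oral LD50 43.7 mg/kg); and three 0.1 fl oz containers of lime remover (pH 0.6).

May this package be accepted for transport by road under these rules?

No

Oral LD50 43.7 mg/kg meets the Class 6.1 criterion (Toxic), so the fumigant tablets are Class 6.1.
With pH 0.6 (≤ 2), the lime remover falls in Class 8.
Class 8 quantity: three 0.1 fl oz containers = 8.88 mL.
8.88 mL is within the road limit of 10 mL for Class 8.
Class 6.1 quantity: two 1 kg packs = 2 kg.
That is within the Class 6.1 road limit of 2.5 kg.
Class 8 and Class 6.1 may not share an outer package.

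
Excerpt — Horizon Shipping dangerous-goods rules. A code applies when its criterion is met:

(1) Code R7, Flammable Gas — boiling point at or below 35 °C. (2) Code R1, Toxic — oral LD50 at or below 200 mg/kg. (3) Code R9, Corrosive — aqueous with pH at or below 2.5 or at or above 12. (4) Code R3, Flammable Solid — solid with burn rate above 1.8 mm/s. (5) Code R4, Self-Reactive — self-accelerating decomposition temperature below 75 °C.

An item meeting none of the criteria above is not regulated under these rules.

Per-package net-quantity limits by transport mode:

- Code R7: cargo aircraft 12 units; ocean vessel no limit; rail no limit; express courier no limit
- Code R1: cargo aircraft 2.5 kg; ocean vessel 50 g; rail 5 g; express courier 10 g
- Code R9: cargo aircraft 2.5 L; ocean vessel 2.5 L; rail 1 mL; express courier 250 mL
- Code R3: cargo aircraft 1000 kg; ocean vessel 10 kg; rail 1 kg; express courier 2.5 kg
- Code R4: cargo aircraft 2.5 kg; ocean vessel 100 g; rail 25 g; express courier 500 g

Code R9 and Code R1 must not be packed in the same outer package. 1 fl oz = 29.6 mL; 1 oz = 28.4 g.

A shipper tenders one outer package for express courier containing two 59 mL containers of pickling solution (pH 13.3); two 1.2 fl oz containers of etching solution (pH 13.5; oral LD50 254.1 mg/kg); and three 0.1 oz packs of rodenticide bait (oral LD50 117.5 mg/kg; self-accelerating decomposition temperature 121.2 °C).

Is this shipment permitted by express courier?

Pickling solution: pH 13.3 ≥ 12 → Code R9 (Corrosive).
Etching solution: pH 13.5 ≥ 12 → Code R9 (Corrosive).
Rodenticide bait: oral LD50 117.5 mg/kg ≤ 200 mg/kg → Code R1 (Toxic).
Total Code R9: (two 59 mL containers = 118 mL) + (two 1.2 fl oz containers = 71.04 mL) = 189.04 mL.
That is within the Code R9 express courier limit of 250 mL.
Code R1 quantity: three 0.1 oz packs = 8.52 g.
8.52 g is within the express courier limit of 10 g for Code R1.
Code R9 and Code R1 may not share an outer package.

No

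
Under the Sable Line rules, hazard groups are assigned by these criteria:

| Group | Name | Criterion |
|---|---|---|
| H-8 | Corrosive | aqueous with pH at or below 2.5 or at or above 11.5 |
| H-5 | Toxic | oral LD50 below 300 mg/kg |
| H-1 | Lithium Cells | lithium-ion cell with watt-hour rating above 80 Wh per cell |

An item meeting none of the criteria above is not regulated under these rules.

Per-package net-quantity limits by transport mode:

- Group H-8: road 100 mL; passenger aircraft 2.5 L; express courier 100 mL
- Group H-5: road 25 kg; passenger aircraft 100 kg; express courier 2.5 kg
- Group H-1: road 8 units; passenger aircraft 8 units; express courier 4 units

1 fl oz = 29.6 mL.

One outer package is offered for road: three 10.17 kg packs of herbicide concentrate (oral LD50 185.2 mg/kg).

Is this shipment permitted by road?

No

With oral LD50 185.2 mg/kg (< 300 mg/kg), the herbicide concentrate falls in Group H-5.
Group H-5 quantity: three 10.17 kg packs = 30.51 kg.
That exceeds the Group H-5 road limit of 25 kg.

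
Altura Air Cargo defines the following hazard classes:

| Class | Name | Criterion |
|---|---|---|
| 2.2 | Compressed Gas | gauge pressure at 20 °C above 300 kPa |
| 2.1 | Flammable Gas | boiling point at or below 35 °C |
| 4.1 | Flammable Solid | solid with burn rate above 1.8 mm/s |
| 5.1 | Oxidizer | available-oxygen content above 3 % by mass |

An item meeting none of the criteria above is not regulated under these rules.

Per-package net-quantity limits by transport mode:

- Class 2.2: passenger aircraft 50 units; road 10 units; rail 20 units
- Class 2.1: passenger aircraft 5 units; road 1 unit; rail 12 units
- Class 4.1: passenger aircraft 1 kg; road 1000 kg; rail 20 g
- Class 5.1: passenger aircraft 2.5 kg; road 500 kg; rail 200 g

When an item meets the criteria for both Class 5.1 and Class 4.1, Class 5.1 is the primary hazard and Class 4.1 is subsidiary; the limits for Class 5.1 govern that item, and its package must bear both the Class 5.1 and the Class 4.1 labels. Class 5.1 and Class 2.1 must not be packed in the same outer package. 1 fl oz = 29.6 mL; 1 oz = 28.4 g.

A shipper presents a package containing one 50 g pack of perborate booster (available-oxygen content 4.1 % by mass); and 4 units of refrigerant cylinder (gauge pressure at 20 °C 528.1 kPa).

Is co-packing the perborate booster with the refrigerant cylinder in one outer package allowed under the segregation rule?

The perborate booster has available-oxygen content 4.1 % by mass, which is > 3 % by mass, so it is Class 5.1 (Oxidizer).
Gauge pressure at 20 °C 528.1 kPa meets the Class 2.2 criterion (Compressed Gas), so the refrigerant cylinder is Class 2.2.
No segregation rule bars Class 5.1 with Class 2.2.

Yes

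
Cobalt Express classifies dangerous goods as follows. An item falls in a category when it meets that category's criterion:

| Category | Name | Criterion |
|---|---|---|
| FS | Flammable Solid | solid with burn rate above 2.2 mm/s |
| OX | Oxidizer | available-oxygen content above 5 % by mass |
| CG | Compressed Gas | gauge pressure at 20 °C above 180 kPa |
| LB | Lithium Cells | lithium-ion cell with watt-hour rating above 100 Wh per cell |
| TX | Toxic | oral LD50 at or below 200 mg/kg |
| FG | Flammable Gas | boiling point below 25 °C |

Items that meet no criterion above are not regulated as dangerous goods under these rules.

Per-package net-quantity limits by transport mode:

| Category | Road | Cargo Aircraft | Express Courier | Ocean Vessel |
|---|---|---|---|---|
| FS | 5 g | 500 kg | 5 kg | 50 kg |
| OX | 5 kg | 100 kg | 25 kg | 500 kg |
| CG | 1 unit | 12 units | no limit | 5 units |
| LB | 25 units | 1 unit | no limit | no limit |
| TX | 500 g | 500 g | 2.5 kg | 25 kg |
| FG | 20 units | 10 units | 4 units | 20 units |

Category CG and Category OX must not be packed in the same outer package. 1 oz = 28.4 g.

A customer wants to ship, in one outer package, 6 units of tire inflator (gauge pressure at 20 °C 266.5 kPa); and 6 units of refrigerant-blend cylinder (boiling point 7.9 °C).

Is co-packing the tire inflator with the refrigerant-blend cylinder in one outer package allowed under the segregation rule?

Yes

The tire inflator has gauge pressure at 20 °C 266.5 kPa, which is > 180 kPa, so it is Category CG (Compressed Gas).
Refrigerant-blend cylinder: boiling point 7.9 °C < 25 °C → Category FG (Flammable Gas).
No segregation rule bars Category CG with Category FG.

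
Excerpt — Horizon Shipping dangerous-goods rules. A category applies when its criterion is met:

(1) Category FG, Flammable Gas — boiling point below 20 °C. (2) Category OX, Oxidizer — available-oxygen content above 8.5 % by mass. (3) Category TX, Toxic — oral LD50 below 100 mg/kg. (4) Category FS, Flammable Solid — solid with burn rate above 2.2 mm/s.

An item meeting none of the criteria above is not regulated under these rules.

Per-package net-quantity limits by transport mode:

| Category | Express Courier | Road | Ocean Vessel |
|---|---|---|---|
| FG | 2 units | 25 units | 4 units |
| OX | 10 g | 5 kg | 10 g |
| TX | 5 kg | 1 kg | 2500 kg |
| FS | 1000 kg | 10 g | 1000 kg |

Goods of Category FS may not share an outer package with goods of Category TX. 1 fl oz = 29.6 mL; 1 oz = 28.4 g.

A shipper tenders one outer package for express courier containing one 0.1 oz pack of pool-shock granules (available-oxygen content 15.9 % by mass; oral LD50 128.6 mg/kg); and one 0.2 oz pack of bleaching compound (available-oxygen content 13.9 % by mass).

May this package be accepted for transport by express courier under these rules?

Yes

With available-oxygen content 15.9 % by mass (> 8.5 % by mass), the pool-shock granules fall in Category OX.
With available-oxygen content 13.9 % by mass (> 8.5 % by mass), the bleaching compound falls in Category OX.
Total Category OX: (one 0.1 oz pack = 2.84 g) + (one 0.2 oz pack = 5.68 g) = 8.52 g.
8.52 g ≤ 10 g (express courier limit, Category OX) — within limit.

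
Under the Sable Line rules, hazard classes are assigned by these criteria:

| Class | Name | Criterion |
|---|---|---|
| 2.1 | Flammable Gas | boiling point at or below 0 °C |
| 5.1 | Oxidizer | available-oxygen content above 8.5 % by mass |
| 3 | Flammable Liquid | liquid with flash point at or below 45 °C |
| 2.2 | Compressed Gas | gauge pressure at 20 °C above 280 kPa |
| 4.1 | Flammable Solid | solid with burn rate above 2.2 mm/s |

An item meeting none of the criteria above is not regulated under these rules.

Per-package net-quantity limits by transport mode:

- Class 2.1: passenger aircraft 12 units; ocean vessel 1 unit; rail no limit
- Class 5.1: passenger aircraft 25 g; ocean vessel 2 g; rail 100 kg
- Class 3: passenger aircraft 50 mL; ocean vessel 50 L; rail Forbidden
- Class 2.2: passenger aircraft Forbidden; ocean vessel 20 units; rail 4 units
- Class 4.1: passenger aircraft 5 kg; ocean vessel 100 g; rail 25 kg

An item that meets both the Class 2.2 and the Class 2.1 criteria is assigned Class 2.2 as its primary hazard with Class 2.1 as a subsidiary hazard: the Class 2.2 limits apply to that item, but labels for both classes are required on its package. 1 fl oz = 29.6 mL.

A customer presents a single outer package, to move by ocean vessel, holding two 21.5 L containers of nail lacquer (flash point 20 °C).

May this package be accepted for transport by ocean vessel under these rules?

Yes

Nail lacquer: flash point 20 °C ≤ 45 °C → Class 3 (Flammable Liquid).
Class 3 quantity: two 21.5 L containers = 43 L.
That is within the Class 3 ocean vessel limit of 50 L.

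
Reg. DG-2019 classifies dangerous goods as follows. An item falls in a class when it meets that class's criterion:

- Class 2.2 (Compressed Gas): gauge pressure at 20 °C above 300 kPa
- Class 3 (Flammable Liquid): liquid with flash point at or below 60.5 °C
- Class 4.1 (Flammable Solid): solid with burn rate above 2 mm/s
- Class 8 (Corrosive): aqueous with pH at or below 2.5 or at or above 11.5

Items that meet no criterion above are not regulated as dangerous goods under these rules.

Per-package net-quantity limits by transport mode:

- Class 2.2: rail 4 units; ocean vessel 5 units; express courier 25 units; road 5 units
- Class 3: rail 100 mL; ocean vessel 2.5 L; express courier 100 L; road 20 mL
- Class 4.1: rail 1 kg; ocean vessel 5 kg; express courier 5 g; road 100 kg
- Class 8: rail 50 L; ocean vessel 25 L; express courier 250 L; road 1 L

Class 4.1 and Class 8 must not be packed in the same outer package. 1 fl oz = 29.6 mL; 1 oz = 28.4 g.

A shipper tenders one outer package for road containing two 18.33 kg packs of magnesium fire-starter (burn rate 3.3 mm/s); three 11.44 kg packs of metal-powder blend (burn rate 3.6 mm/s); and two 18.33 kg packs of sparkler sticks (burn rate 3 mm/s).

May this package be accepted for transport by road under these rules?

No

Magnesium fire-starter: burn rate 3.3 mm/s > 2 mm/s → Class 4.1 (Flammable Solid).
Metal-powder blend: burn rate 3.6 mm/s > 2 mm/s → Class 4.1 (Flammable Solid).
Sparkler sticks: burn rate 3 mm/s > 2 mm/s → Class 4.1 (Flammable Solid).
Class 4.1 net quantity: (two 18.33 kg packs = 36.66 kg) + (three 11.44 kg packs = 34.32 kg) + (two 18.33 kg packs = 36.66 kg) = 107.64 kg.
107.64 kg exceeds the road limit of 100 kg for Class 4.1.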